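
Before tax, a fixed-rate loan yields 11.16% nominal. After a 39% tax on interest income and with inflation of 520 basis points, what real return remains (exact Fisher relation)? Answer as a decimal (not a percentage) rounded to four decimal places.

After-tax nominal return = 11.16% × (1 − 0.39) = 6.8076%.
1 + r = 1.068076 / 1.05200 = 1.015281
After-tax real rate = 1.015281 − 1 → 0.0153.

0.0153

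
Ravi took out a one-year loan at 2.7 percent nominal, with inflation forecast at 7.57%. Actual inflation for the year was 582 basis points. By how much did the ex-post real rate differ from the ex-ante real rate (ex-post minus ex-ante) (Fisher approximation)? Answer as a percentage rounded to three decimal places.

1.750%

Ex-ante: 2.7% − 7.57% = -4.870%
Ex-post: 2.7% − 5.82% = -3.120%
Difference (ex-post − ex-ante) = 1.7500% → 1.750%.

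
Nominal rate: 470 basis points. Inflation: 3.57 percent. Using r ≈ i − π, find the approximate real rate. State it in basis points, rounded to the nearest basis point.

113 basis points

r ≈ i − π = 4.7% − 3.57% = 113 basis points.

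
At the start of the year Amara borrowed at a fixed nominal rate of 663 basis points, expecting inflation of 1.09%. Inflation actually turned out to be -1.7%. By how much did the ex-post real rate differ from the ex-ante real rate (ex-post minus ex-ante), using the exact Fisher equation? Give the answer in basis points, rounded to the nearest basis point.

Ex-ante: (1 + 0.0663)/(1 + 0.0109) − 1 = 5.4803%
Ex-post: (1 + 0.0663)/(1 − 0.0170) − 1 = 8.4741%
Difference (ex-post − ex-ante) = 2.9938% → 299 basis points.

299 basis points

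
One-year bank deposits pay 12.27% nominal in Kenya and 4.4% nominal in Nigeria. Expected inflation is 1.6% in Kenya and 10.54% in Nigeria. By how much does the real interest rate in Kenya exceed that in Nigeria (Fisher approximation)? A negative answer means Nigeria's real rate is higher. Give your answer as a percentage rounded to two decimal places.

Kenya: 12.27% − 1.6% = 10.670%
Nigeria: 4.4% − 10.54% = -6.140%
Differential = 16.810% → 16.81%.

16.81%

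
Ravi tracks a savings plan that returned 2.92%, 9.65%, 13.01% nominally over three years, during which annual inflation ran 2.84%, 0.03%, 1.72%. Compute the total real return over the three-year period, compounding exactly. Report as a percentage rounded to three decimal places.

21.878%

Nominal growth factor = 1.0292 × 1.0965 × 1.1301 = 1.275338
Price-level growth factor = 1.0284 × 1.0003 × 1.0172 = 1.046402
Real growth factor = 1.275338 / 1.046402 = 1.218784
Total real return = 1.218784 − 1 → 21.878%.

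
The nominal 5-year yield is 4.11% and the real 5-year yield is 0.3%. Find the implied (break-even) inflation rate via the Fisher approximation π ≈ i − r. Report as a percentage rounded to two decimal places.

π ≈ i − r = 4.11% − 0.3% → 3.81%.

3.81%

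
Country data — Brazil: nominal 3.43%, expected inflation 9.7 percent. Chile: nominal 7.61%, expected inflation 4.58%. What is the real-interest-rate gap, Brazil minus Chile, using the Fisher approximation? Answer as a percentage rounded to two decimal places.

-9.30%

Brazil: 3.43% − 9.7% = -6.270%
Chile: 7.61% − 4.58% = 3.030%
Differential = -9.300% → -9.30%.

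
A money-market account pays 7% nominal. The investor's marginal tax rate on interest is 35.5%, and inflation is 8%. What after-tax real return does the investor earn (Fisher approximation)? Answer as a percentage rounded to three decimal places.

-3.485%

After-tax nominal return = 7% × (1 − 0.355) = 4.5150%.
r ≈ 4.5150% − 8% → -3.485%.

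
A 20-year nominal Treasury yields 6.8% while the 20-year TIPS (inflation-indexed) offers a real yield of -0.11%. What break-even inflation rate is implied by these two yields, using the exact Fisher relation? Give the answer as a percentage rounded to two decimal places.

(1 + π) = (1 + i)/(1 + r) = 1.06800 / 0.99890 = 1.069176
Break-even inflation = 1.069176 − 1 → 6.92%.

6.92%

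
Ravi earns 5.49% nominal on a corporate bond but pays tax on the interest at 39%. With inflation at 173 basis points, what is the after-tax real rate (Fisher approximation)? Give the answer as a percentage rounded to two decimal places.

After-tax nominal return = 5.49% × (1 − 0.39) = 3.3489%.
r ≈ 3.3489% − 1.73% → 1.62%.

1.62%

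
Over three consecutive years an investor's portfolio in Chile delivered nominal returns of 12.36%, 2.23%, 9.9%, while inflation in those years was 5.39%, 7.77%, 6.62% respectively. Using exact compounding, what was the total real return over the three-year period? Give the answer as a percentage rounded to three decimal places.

Nominal growth factor = 1.1236 × 1.0223 × 1.0990 = 1.262373
Price-level growth factor = 1.0539 × 1.0777 × 1.0662 = 1.210977
Real growth factor = 1.262373 / 1.210977 = 1.042442
Total real return = 1.042442 − 1 → 4.244%.

4.244%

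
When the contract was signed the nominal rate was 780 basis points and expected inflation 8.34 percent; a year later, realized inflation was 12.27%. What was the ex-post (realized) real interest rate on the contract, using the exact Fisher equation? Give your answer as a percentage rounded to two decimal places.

Ex-post: (1 + 0.0780)/(1 + 0.1227) − 1 = -3.9815%
So the realized real rate is -3.98%.

-3.98%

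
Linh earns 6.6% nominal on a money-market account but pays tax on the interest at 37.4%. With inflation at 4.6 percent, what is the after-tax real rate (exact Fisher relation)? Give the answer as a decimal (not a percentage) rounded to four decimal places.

After-tax nominal return = 6.6% × (1 − 0.374) = 4.1316%.
1 + r = 1.041316 / 1.04600 = 0.995522
After-tax real rate = 0.995522 − 1 → -0.0045.

-0.0045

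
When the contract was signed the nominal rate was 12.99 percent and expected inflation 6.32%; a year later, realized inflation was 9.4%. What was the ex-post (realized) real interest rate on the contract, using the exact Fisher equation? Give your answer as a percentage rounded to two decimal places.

3.28%

Ex-post: (1 + 0.1299)/(1 + 0.0940) − 1 = 3.2815%
So the realized real rate is 3.28%.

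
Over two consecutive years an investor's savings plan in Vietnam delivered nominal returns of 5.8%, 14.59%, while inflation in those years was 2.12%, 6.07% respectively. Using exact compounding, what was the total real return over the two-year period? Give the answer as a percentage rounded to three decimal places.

Compound the nominal returns: 1.0580 × 1.1459 = 1.2123622.
Compound inflation: 1.0212 × 1.0607 = 1.0831868.
Deflate: 1.2123622 / 1.0831868 = 1.1192549.
Total real return = 1.1192549 − 1 → 11.925%.

11.925%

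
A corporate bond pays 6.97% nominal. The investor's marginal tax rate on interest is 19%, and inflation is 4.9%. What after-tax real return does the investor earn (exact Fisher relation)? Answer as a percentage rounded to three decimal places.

0.711%

After-tax nominal return = 6.97% × (1 − 0.19) = 5.6457%.
1 + r = 1.056457 / 1.04900 = 1.007109
After-tax real rate = 1.007109 − 1 → 0.711%.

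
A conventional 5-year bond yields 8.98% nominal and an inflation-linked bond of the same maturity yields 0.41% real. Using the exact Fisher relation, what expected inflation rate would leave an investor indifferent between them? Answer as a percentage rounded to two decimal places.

(1 + π) = (1 + i)/(1 + r) = 1.08980 / 1.00410 = 1.0853501
Break-even inflation = 1.0853501 − 1 → 8.54%.

8.54%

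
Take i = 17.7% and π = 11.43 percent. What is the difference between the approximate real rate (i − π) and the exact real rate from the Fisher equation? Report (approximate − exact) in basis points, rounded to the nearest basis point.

Approximate: r ≈ 17.700% − 11.430% = 6.2700%
Exact: (1 + 0.1770)/(1 + 0.1143) − 1 = 5.6269%
Error = 6.2700% − 5.6269% = 0.6431% → 64 basis points.

64 basis points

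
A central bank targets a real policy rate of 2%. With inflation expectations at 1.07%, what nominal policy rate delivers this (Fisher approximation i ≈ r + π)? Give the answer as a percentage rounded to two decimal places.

3.07%

i ≈ r + π = 2% + 1.07% = 3.07%.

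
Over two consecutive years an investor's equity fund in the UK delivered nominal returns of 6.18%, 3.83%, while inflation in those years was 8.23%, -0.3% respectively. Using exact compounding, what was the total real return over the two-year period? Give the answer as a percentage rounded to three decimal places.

2.170%

Compound the nominal returns: 1.0618 × 1.0383 = 1.102467.
Compound inflation: 1.0823 × 0.9970 = 1.079053.
Deflate: 1.102467 / 1.079053 = 1.021699.
Total real return = 1.021699 − 1 → 2.170%.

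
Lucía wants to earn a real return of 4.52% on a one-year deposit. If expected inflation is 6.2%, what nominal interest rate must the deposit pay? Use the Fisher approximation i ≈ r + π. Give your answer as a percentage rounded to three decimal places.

10.720%

i ≈ r + π = 4.52% + 6.2% = 10.720%.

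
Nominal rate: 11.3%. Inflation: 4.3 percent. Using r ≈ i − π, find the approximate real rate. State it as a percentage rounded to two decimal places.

r ≈ i − π = 11.3% − 4.3% = 7.00%.

7.00%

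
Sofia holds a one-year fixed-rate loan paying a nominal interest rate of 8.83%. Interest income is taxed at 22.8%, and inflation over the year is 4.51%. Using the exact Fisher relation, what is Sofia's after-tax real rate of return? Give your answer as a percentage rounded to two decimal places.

After-tax nominal return = 8.83% × (1 − 0.228) = 6.81676%.
1 + r = 1.0681676 / 1.04510 = 1.022072
After-tax real rate = 1.022072 − 1 → 2.21%.

2.21%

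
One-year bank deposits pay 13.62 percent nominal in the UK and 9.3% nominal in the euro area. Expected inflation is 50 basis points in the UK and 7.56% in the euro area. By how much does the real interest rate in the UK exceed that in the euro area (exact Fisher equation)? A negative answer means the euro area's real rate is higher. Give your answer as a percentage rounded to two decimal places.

The UK: (1 + 0.1362)/(1 + 0.0050) − 1 = 13.0547%
The euro area: (1 + 0.0930)/(1 + 0.0756) − 1 = 1.6177%
Differential = 13.0547% − 1.6177% = 11.4370% → 11.44%.

11.44%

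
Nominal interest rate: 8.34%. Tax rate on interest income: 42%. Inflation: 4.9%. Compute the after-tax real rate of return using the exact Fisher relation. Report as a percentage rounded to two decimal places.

-0.06%

After-tax nominal return = 8.34% × (1 − 0.42) = 4.8372%.
1 + r = 1.048372 / 1.04900 = 0.999401
After-tax real rate = 0.999401 − 1 → -0.06%.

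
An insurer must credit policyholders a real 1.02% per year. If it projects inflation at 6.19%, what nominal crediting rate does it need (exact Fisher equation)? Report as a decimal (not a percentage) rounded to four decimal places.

0.0727

(1 + i) = (1 + r)(1 + π) = 1.01020 × 1.06190 = 1.07273138
i = 1.07273138 − 1, so the required nominal rate is 0.0727.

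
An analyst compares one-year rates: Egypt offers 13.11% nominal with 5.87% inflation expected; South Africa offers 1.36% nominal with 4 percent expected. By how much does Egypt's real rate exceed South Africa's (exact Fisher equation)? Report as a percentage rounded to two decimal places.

Egypt: (1 + 0.1311)/(1 + 0.0587) − 1 = 6.8386%
South Africa: (1 + 0.0136)/(1 + 0.0400) − 1 = -2.5385%
Differential = 6.8386% − (-2.5385%) = 9.3770% → 9.38%.

9.38%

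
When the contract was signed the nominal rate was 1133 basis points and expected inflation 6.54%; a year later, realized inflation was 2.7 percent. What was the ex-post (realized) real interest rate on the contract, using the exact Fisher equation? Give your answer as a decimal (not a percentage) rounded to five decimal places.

Ex-post: (1 + 0.1133)/(1 + 0.0270) − 1 = 8.4031%
So the realized real rate is 0.08403.

0.08403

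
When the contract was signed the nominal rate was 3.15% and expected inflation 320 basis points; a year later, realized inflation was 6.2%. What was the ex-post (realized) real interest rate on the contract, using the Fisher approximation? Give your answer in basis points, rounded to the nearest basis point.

-305 basis points

Ex-post: 3.15% − 6.2% = -3.050%
So the realized real rate is -305 basis points.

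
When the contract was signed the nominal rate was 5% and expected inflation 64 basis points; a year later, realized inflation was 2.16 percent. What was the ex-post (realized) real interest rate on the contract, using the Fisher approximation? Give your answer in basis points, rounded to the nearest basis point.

Ex-post: 5% − 2.16% = 2.840%
So the realized real rate is 284 basis points.

284 basis points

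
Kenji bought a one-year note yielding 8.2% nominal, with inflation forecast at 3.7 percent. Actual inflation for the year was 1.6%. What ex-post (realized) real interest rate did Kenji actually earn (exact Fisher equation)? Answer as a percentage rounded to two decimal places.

Ex-post: (1 + 0.0820)/(1 + 0.0160) − 1 = 6.4961%
So the realized real rate is 6.50%.

6.50%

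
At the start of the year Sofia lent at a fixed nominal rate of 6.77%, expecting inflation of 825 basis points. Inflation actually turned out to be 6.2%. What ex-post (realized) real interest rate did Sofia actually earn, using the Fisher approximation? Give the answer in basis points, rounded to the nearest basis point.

57 basis points

Ex-post: 6.77% − 6.2% = 0.570%
So the realized real rate is 57 basis points.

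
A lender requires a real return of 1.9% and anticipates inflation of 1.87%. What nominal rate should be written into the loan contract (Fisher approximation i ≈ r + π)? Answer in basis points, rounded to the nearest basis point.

377 basis points

i ≈ r + π = 1.9% + 1.87% = 377 basis points.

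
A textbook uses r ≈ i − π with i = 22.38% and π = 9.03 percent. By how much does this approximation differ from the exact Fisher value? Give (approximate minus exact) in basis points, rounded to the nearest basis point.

111 basis points

Approximate: r ≈ 22.380% − 9.030% = 13.3500%
Exact: (1 + 0.2238)/(1 + 0.0903) − 1 = 12.2443%
Error = 13.3500% − 12.2443% = 1.1057% → 111 basis points.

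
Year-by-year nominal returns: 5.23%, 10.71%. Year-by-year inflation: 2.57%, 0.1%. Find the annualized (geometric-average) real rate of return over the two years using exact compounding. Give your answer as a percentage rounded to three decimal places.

6.521%

Compound the nominal returns: 1.0523 × 1.1071 = 1.16500133.
Compound inflation: 1.0257 × 1.0010 = 1.02672570.
Deflate: 1.16500133 / 1.02672570 = 1.13467631.
Annualized real rate = 1.13467631^(1/2) − 1 = 6.5212% → 6.521%.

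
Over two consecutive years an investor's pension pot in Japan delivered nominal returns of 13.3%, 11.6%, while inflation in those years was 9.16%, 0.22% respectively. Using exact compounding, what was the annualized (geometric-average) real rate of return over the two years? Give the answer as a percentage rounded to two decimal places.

Compound the nominal returns: 1.1330 × 1.1160 = 1.26442800.
Compound inflation: 1.0916 × 1.0022 = 1.09400152.
Deflate: 1.26442800 / 1.09400152 = 1.15578267.
Annualized real rate = 1.15578267^(1/2) − 1 = 7.5073% → 7.51%.

7.51%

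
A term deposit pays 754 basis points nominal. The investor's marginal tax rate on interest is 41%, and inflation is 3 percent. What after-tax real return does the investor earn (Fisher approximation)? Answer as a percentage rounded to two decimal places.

1.45%

After-tax nominal return = 7.54% × (1 − 0.41) = 4.4486%.
r ≈ 4.4486% − 3% → 1.45%.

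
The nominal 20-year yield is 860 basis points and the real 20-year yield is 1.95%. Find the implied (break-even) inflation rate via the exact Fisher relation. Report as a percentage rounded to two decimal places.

6.52%

(1 + π) = (1 + i)/(1 + r) = 1.08600 / 1.01950 = 1.065228
Break-even inflation = 1.065228 − 1 → 6.52%.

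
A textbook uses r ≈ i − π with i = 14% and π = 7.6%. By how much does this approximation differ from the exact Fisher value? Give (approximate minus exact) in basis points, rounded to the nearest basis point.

45 basis points

Approximate: r ≈ 14.000% − 7.600% = 6.4000%
Exact: (1 + 0.1400)/(1 + 0.0760) − 1 = 5.9480%
Error = 6.4000% − 5.9480% = 0.4520% → 45 basis points.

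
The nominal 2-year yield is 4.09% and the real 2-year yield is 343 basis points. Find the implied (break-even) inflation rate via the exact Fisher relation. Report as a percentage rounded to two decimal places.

0.64%

(1 + π) = (1 + i)/(1 + r) = 1.04090 / 1.03430 = 1.006381
Break-even inflation = 1.006381 − 1 → 0.64%.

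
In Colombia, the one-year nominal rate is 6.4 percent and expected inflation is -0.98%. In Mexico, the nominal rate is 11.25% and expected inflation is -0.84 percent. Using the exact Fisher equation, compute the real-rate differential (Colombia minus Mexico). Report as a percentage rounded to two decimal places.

Colombia: (1 + 0.0640)/(1 − 0.0098) − 1 = 7.4530%
Mexico: (1 + 0.1125)/(1 − 0.0084) − 1 = 12.1924%
Differential = 7.4530% − 12.1924% = -4.7394% → -4.74%.

-4.74%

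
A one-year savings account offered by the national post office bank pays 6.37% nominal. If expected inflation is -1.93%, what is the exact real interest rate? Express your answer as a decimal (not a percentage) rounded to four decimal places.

1 + r = 1.06370 / 0.98070 = 1.084633
r = 1.084633 − 1 = 8.4633%, i.e. 0.0846.

0.0846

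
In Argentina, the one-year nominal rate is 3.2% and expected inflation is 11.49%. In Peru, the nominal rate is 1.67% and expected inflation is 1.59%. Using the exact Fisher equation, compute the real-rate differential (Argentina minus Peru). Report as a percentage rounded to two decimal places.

-7.51%

Argentina: (1 + 0.0320)/(1 + 0.1149) − 1 = -7.4356%
Peru: (1 + 0.0167)/(1 + 0.0159) − 1 = 0.0787%
Differential = -7.4356% − 0.0787% = -7.5144% → -7.51%.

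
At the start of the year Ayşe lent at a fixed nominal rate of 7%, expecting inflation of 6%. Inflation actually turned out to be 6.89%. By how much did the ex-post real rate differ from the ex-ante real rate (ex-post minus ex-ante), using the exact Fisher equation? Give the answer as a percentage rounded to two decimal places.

Ex-ante: (1 + 0.0700)/(1 + 0.0600) − 1 = 0.9434%
Ex-post: (1 + 0.0700)/(1 + 0.0689) − 1 = 0.1029%
Difference (ex-post − ex-ante) = -0.8405% → -0.84%.

-0.84%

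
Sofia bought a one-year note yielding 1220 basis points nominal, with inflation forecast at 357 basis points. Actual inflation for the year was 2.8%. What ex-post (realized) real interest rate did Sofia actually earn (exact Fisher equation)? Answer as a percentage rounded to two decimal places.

Ex-post: (1 + 0.1220)/(1 + 0.0280) − 1 = 9.1440%
So the realized real rate is 9.14%.

9.14%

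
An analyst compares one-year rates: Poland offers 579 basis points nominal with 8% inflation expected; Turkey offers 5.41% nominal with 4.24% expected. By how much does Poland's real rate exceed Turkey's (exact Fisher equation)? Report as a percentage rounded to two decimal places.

-3.17%

Poland: (1 + 0.0579)/(1 + 0.0800) − 1 = -2.0463%
Turkey: (1 + 0.0541)/(1 + 0.0424) − 1 = 1.1224%
Differential = -2.0463% − 1.1224% = -3.1687% → -3.17%.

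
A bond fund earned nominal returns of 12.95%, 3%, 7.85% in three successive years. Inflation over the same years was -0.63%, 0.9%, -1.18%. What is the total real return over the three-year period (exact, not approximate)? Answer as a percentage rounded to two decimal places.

Compound the nominal returns: 1.1295 × 1.0300 × 1.0785 = 1.254711.
Compound inflation: 0.9937 × 1.0090 × 0.9882 = 0.990812.
Deflate: 1.254711 / 0.990812 = 1.266346.
Total real return = 1.266346 − 1 → 26.63%.

26.63%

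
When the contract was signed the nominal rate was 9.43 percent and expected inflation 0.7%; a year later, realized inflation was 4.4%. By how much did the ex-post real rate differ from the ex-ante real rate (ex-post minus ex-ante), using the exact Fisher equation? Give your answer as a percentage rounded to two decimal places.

-3.85%

Ex-ante: (1 + 0.0943)/(1 + 0.0070) − 1 = 8.6693%
Ex-post: (1 + 0.0943)/(1 + 0.0440) − 1 = 4.8180%
Difference (ex-post − ex-ante) = -3.8513% → -3.85%.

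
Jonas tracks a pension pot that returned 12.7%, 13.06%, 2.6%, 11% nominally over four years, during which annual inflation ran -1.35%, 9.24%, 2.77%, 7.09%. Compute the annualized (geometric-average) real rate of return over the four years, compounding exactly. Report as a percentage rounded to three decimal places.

Compound the nominal returns: 1.1270 × 1.1306 × 1.0260 × 1.1100 = 1.451119696.
Compound inflation: 0.9865 × 1.0924 × 1.0277 × 1.0709 = 1.186025581.
Deflate: 1.451119696 / 1.186025581 = 1.223514669.
Annualized real rate = 1.223514669^(1/4) − 1 = 5.17252% → 5.173%.

5.173%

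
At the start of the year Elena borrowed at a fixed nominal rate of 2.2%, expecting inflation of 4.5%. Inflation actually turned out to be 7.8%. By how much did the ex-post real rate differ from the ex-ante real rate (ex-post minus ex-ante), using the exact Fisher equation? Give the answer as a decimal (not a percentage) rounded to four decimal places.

-0.0299

Ex-ante: (1 + 0.0220)/(1 + 0.0450) − 1 = -2.2010%
Ex-post: (1 + 0.0220)/(1 + 0.0780) − 1 = -5.1948%
Difference (ex-post − ex-ante) = -2.9938% → -0.0299.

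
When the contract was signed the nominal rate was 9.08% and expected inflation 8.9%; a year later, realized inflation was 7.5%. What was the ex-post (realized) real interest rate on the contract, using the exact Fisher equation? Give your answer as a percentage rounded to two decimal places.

Ex-post: (1 + 0.0908)/(1 + 0.0750) − 1 = 1.4698%
So the realized real rate is 1.47%.

1.47%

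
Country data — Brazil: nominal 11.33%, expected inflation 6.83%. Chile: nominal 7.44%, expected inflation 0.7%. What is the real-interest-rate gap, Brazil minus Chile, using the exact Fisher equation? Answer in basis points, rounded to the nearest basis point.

-248 basis points

Brazil: (1 + 0.1133)/(1 + 0.0683) − 1 = 4.2123%
Chile: (1 + 0.0744)/(1 + 0.0070) − 1 = 6.6931%
Differential = 4.2123% − 6.6931% = -2.4808% → -248 basis points.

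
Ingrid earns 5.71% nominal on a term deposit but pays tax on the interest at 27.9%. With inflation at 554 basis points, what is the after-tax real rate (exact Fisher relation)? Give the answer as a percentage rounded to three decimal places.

After-tax nominal return = 5.71% × (1 − 0.279) = 4.11691%.
1 + r = 1.0411691 / 1.05540 = 0.986516
After-tax real rate = 0.986516 − 1 → -1.348%.

-1.348%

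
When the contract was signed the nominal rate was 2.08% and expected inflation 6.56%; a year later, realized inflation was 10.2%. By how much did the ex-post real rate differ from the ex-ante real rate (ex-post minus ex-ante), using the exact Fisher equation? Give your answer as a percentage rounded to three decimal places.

Ex-ante: (1 + 0.0208)/(1 + 0.0656) − 1 = -4.2042%
Ex-post: (1 + 0.0208)/(1 + 0.1020) − 1 = -7.3684%
Difference (ex-post − ex-ante) = -3.1642% → -3.164%.

-3.164%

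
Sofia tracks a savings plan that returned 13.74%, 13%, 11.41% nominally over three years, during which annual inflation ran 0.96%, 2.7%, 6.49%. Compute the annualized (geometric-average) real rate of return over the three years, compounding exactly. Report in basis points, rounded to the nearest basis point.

Compound the nominal returns: 1.1374 × 1.1300 × 1.1141 = 1.43191039.
Compound inflation: 1.0096 × 1.0270 × 1.0649 = 1.10415136.
Deflate: 1.43191039 / 1.10415136 = 1.29684248.
Annualized real rate = 1.29684248^(1/3) − 1 = 9.0509% → 905 basis points.

905 basis points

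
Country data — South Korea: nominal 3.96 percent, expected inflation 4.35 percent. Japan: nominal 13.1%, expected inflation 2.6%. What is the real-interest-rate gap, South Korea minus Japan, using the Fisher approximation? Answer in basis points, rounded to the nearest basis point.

South Korea: 3.96% − 4.35% = -0.390%
Japan: 13.1% − 2.6% = 10.500%
Differential = -10.890% → -1089 basis points.

-1089 basis points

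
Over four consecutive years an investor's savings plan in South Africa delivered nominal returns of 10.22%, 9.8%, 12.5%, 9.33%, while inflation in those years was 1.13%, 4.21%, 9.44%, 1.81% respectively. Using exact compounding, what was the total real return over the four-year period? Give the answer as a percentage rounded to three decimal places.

Compound the nominal returns: 1.1022 × 1.0980 × 1.1250 × 1.0933 = 1.488520.
Compound inflation: 1.0113 × 1.0421 × 1.0944 × 1.0181 = 1.174237.
Deflate: 1.488520 / 1.174237 = 1.267648.
Total real return = 1.267648 − 1 → 26.765%.

26.765%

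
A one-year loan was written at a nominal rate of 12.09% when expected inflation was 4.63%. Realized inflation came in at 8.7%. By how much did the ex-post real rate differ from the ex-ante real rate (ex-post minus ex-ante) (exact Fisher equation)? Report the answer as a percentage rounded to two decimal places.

-4.01%

Ex-ante: (1 + 0.1209)/(1 + 0.0463) − 1 = 7.1299%
Ex-post: (1 + 0.1209)/(1 + 0.0870) − 1 = 3.1187%
Difference (ex-post − ex-ante) = -4.0112% → -4.01%.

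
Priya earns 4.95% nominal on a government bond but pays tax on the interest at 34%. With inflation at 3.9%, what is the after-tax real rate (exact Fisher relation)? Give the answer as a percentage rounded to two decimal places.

After-tax nominal return = 4.95% × (1 − 0.34) = 3.2670%.
1 + r = 1.03267 / 1.03900 = 0.993908
After-tax real rate = 0.993908 − 1 → -0.61%.

-0.61%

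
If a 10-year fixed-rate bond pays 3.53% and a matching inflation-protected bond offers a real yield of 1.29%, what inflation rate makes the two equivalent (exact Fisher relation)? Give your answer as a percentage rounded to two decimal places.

2.21%

(1 + π) = (1 + i)/(1 + r) = 1.03530 / 1.01290 = 1.022115
Break-even inflation = 1.022115 − 1 → 2.21%.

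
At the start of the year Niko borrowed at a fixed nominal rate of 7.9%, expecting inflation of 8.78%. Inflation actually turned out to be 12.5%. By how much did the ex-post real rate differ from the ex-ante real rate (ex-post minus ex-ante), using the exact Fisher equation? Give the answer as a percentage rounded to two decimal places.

-3.28%

Ex-ante: (1 + 0.0790)/(1 + 0.0878) − 1 = -0.8090%
Ex-post: (1 + 0.0790)/(1 + 0.1250) − 1 = -4.0889%
Difference (ex-post − ex-ante) = -3.2799% → -3.28%.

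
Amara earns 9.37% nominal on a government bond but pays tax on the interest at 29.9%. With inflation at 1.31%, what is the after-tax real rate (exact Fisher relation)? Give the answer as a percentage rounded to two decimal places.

5.19%

After-tax nominal return = 9.37% × (1 − 0.299) = 6.56837%.
1 + r = 1.0656837 / 1.01310 = 1.051904
After-tax real rate = 1.051904 − 1 → 5.19%.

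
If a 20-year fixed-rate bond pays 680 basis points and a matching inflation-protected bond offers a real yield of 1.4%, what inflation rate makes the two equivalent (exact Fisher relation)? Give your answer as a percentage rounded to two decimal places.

5.33%

(1 + π) = (1 + i)/(1 + r) = 1.06800 / 1.01400 = 1.053254
Break-even inflation = 1.053254 − 1 → 5.33%.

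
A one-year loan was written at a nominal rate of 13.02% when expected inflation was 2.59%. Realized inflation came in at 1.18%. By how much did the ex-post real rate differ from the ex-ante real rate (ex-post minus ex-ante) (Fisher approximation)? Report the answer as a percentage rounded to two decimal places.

Ex-ante: 13.02% − 2.59% = 10.430%
Ex-post: 13.02% − 1.18% = 11.840%
Difference (ex-post − ex-ante) = 1.4100% → 1.41%.

1.41%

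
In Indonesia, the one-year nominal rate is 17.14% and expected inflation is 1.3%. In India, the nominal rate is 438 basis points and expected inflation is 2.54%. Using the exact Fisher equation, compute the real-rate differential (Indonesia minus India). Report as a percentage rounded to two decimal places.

Indonesia: (1 + 0.1714)/(1 + 0.0130) − 1 = 15.6367%
India: (1 + 0.0438)/(1 + 0.0254) − 1 = 1.7944%
Differential = 15.6367% − 1.7944% = 13.8423% → 13.84%.

13.84%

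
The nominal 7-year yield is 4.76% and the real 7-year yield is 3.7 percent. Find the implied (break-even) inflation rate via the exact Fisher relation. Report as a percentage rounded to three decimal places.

(1 + π) = (1 + i)/(1 + r) = 1.04760 / 1.03700 = 1.010222
Break-even inflation = 1.010222 − 1 → 1.022%.

1.022%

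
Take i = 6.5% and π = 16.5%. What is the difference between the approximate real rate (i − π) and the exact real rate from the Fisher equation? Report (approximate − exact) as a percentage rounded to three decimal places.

-1.416%

Approximate: r ≈ 6.500% − 16.500% = -10.0000%
Exact: (1 + 0.0650)/(1 + 0.1650) − 1 = -8.5837%
Error = -10.0000% − (-8.5837%) = -1.4163% → -1.416%.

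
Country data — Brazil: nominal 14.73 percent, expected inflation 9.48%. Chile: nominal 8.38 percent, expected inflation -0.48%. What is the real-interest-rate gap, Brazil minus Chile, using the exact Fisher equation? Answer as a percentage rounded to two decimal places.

Brazil: (1 + 0.1473)/(1 + 0.0948) − 1 = 4.7954%
Chile: (1 + 0.0838)/(1 − 0.0048) − 1 = 8.9027%
Differential = 4.7954% − 8.9027% = -4.1073% → -4.11%.

-4.11%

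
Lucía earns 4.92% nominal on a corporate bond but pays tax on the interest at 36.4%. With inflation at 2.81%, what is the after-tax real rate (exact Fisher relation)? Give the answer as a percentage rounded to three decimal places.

After-tax nominal return = 4.92% × (1 − 0.364) = 3.12912%.
1 + r = 1.0312912 / 1.02810 = 1.003104
After-tax real rate = 1.003104 − 1 → 0.310%.

0.310%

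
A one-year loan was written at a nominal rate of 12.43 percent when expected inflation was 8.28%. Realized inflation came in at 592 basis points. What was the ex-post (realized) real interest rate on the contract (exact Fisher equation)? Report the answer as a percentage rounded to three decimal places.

6.146%

Ex-post: (1 + 0.1243)/(1 + 0.0592) − 1 = 6.1461%
So the realized real rate is 6.146%.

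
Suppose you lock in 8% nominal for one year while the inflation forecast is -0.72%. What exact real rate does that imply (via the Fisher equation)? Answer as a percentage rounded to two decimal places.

8.78%

By the Fisher equation, 1 + r = (1 + i)/(1 + π).
1 + r = 1.08000 / 0.99280 = 1.087832
r = 1.087832 − 1 = 8.7832%, i.e. 8.78%.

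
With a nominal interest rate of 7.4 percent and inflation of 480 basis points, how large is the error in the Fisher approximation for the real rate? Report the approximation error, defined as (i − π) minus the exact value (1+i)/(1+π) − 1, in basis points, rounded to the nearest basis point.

Approximate: r ≈ 7.400% − 4.800% = 2.6000%
Exact: (1 + 0.0740)/(1 + 0.0480) − 1 = 2.4809%
Error = 2.6000% − 2.4809% = 0.1191% → 12 basis points.

12 basis points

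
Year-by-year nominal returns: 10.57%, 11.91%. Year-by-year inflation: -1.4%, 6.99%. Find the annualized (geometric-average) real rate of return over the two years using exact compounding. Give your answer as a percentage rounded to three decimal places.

Nominal growth factor = 1.1057 × 1.1191 = 1.23738887
Price-level growth factor = 0.9860 × 1.0699 = 1.05492140
Real growth factor = 1.23738887 / 1.05492140 = 1.17296783
Annualized real rate = 1.17296783^(1/2) − 1 = 8.3036% → 8.304%.

8.304%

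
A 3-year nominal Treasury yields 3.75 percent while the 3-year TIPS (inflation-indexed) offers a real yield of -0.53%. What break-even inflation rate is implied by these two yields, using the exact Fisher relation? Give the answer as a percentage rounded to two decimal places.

4.30%

(1 + π) = (1 + i)/(1 + r) = 1.03750 / 0.99470 = 1.043028
Break-even inflation = 1.043028 − 1 → 4.30%.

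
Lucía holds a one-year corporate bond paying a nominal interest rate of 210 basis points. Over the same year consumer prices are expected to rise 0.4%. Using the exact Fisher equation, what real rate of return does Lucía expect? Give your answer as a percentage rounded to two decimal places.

1.69%

By the Fisher equation, 1 + r = (1 + i)/(1 + π).
1 + r = 1.02100 / 1.00400 = 1.016932
r = 1.016932 − 1 = 1.6932%, i.e. 1.69%.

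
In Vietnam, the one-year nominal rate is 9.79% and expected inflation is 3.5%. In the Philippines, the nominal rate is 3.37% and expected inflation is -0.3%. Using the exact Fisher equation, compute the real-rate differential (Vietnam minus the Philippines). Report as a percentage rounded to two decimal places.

Vietnam: (1 + 0.0979)/(1 + 0.0350) − 1 = 6.0773%
The Philippines: (1 + 0.0337)/(1 − 0.0030) − 1 = 3.6810%
Differential = 6.0773% − 3.6810% = 2.3963% → 2.40%.

2.40%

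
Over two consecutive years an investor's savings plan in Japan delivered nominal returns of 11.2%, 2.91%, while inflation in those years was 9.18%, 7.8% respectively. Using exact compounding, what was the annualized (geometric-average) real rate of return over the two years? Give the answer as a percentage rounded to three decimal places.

-1.395%

Compound the nominal returns: 1.1120 × 1.0291 = 1.14435920.
Compound inflation: 1.0918 × 1.0780 = 1.17696040.
Deflate: 1.14435920 / 1.17696040 = 0.97230051.
Annualized real rate = 0.97230051^(1/2) − 1 = -1.3947% → -1.395%.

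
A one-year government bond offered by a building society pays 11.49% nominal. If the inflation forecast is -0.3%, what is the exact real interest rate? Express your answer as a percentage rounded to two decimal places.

By the Fisher identity, 1 + r = (1 + i)/(1 + π).
1 + r = 1.11490 / 0.99700 = 1.118255
r = 1.118255 − 1 = 11.8255%, i.e. 11.83%.

11.83%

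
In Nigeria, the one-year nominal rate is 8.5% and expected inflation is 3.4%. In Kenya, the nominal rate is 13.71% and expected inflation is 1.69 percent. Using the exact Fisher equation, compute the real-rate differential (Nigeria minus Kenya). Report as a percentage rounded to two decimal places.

-6.89%

Nigeria: (1 + 0.0850)/(1 + 0.0340) − 1 = 4.9323%
Kenya: (1 + 0.1371)/(1 + 0.0169) − 1 = 11.8202%
Differential = 4.9323% − 11.8202% = -6.8879% → -6.89%.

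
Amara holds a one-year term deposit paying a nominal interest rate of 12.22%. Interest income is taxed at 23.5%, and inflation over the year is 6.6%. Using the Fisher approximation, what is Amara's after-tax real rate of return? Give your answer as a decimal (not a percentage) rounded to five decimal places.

After-tax nominal return = 12.22% × (1 − 0.235) = 9.3483%.
r ≈ 9.3483% − 6.6% → 0.02748.

0.02748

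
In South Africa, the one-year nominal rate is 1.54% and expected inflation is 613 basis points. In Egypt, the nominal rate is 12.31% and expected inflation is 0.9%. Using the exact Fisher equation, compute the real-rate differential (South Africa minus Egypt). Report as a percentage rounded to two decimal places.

South Africa: (1 + 0.0154)/(1 + 0.0613) − 1 = -4.3249%
Egypt: (1 + 0.1231)/(1 + 0.0090) − 1 = 11.3082%
Differential = -4.3249% − 11.3082% = -15.6331% → -15.63%.

-15.63%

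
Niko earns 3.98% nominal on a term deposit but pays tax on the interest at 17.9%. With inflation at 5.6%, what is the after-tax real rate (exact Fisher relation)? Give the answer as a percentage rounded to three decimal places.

-2.209%

After-tax nominal return = 3.98% × (1 − 0.179) = 3.26758%.
1 + r = 1.0326758 / 1.05600 = 0.977913
After-tax real rate = 0.977913 − 1 → -2.209%.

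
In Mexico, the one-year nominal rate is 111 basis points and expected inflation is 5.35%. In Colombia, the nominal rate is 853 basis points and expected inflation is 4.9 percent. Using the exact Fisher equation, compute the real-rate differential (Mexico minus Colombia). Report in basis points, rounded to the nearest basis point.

Mexico: (1 + 0.0111)/(1 + 0.0535) − 1 = -4.0247%
Colombia: (1 + 0.0853)/(1 + 0.0490) − 1 = 3.4604%
Differential = -4.0247% − 3.4604% = -7.4851% → -749 basis points.

-749 basis points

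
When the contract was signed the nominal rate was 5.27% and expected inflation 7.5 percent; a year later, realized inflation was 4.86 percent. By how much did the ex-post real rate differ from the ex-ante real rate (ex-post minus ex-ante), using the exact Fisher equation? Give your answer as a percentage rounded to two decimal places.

Ex-ante: (1 + 0.0527)/(1 + 0.0750) − 1 = -2.0744%
Ex-post: (1 + 0.0527)/(1 + 0.0486) − 1 = 0.3910%
Difference (ex-post − ex-ante) = 2.4654% → 2.47%.

2.47%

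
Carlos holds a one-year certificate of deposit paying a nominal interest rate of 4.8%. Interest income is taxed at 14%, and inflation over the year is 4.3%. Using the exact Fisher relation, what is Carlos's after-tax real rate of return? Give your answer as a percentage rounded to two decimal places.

After-tax nominal return = 4.8% × (1 − 0.14) = 4.1280%.
1 + r = 1.04128 / 1.04300 = 0.998351
After-tax real rate = 0.998351 − 1 → -0.16%.

-0.16%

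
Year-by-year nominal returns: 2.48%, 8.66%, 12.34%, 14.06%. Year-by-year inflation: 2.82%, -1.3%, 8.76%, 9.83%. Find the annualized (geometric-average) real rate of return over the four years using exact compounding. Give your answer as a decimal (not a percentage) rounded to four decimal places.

0.0416

Nominal growth factor = 1.0248 × 1.0866 × 1.1234 × 1.1406 = 1.42684436
Price-level growth factor = 1.0282 × 0.9870 × 1.0876 × 1.0983 = 1.21222974
Real growth factor = 1.42684436 / 1.21222974 = 1.17704121
Annualized real rate = 1.17704121^(1/4) − 1 = 4.1593% → 0.0416.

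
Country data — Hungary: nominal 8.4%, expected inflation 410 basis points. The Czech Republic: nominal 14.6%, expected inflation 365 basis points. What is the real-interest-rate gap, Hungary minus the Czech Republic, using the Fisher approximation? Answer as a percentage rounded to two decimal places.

-6.65%

Hungary: 8.4% − 4.1% = 4.300%
The Czech Republic: 14.6% − 3.65% = 10.950%
Differential = -6.650% → -6.65%.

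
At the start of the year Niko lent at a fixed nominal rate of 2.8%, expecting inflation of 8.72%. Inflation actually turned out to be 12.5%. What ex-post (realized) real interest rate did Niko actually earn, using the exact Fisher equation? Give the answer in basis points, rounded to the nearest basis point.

Ex-post: (1 + 0.0280)/(1 + 0.1250) − 1 = -8.6222%
So the realized real rate is -862 basis points.

-862 basis points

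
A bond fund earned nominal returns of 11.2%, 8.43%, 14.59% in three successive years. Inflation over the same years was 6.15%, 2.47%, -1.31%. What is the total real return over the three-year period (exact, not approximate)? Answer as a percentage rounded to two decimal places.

28.71%

Compound the nominal returns: 1.1120 × 1.0843 × 1.1459 = 1.381659.
Compound inflation: 1.0615 × 1.0247 × 0.9869 = 1.073470.
Deflate: 1.381659 / 1.073470 = 1.287096.
Total real return = 1.287096 − 1 → 28.71%.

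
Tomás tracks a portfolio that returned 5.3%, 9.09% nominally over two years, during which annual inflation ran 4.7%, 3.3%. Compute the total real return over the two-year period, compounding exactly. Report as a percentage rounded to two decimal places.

Compound the nominal returns: 1.0530 × 1.0909 = 1.148718.
Compound inflation: 1.0470 × 1.0330 = 1.081551.
Deflate: 1.148718 / 1.081551 = 1.062102.
Total real return = 1.062102 − 1 → 6.21%.

6.21%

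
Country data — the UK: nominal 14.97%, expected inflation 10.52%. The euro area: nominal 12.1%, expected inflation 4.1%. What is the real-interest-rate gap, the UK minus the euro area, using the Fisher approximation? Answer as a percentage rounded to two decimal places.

The UK: 14.97% − 10.52% = 4.450%
The euro area: 12.1% − 4.1% = 8.000%
Differential = -3.550% → -3.55%.

-3.55%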